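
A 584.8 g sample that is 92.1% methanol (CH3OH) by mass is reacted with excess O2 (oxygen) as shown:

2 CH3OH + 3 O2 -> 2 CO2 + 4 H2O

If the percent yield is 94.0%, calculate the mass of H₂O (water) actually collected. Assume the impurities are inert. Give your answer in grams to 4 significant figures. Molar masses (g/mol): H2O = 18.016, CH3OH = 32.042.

Pure CH3OH available = 584.8 g × 0.921 = 538.60 g.
n(CH3OH) = 538.60 g / 32.042 g/mol = 16.809 mol.
From the equation the CH3OH:H2O mole ratio is 2:4, so n(H2O) = 16.809 × 4/2 = 33.618 mol.
Mass of H2O = 33.618 mol × 18.016 g/mol = 605.67 g.
Actual mass collected = 605.67 g × 0.940 = 569.33 g.

569.3 g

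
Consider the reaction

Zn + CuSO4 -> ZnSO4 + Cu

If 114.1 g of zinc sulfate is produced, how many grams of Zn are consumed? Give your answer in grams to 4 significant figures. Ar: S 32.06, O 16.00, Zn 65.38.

46.21 g

M(ZnSO4) = 65.38 + 32.06 + 4(16.00) = 161.44 g/mol.
M(Zn) = 65.38 g/mol.
n(ZnSO4) = 114.10 g / 161.44 g/mol = 0.70676 mol.
From the equation the ZnSO4:Zn mole ratio is 1:1, so n(Zn) = 0.70676 × 1/1 = 0.70676 mol.
Mass of Zn = 0.70676 mol × 65.38 g/mol = 46.208 g.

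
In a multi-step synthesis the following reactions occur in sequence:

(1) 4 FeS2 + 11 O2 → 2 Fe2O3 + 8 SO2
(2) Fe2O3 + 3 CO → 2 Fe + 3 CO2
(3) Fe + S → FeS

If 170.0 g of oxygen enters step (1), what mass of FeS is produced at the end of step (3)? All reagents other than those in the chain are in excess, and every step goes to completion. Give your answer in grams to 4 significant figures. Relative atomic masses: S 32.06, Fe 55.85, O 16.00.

M(O2) = 2(16.00) = 32.00 g/mol.
M(FeS) = 55.85 + 32.06 = 87.91 g/mol.
n(O2) = 170.0 / 32.00 = 5.3125 mol.
Reaction (1): O2→Fe2O3 ratio 11:2 ⇒ n(Fe2O3) = 0.96591 mol.
Reaction (2): Fe2O3→Fe ratio 1:2 ⇒ n(Fe) = 1.9318 mol.
Reaction (3): Fe→FeS ratio 1:1 ⇒ n(FeS) = 1.9318 mol.
Mass of FeS = 1.9318 × 87.91 = 169.83 g.

169.8 g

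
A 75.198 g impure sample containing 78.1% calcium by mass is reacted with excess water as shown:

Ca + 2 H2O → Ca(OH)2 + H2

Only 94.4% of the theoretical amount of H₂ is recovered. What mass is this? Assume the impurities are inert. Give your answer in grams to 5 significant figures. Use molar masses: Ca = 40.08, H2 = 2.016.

Pure Ca available = 75.198 g × 0.781 = 58.7296 g.
n(Ca) = 58.7296 g / 40.08 g/mol = 1.46531 mol.
From the equation the Ca:H2 mole ratio is 1:1, so n(H2) = 1.46531 × 1/1 = 1.46531 mol.
Mass of H2 = 1.46531 mol × 2.016 g/mol = 2.95407 g.
Actual mass collected = 2.95407 g × 0.944 = 2.78864 g.

2.7886 g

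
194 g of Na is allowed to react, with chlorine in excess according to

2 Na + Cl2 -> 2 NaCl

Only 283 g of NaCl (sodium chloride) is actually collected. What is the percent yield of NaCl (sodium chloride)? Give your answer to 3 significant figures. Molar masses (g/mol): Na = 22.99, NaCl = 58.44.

57.4 %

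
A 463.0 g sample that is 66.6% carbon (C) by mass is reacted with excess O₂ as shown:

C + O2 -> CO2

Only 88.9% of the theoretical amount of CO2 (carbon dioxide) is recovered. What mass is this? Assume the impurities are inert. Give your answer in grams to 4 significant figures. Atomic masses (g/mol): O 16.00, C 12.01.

1005 g

Pure C available = 463.0 g × 0.666 = 308.36 g.
M(C) = 12.01 g/mol.
M(CO2) = 12.01 + 2(16.00) = 44.01 g/mol.
n(C) = 308.36 g / 12.01 g/mol = 25.675 mol.
From the equation the C:CO2 mole ratio is 1:1, so n(CO2) = 25.675 × 1/1 = 25.675 mol.
Mass of CO2 = 25.675 mol × 44.01 g/mol = 1130.0 g.
Actual mass collected = 1130.0 g × 0.889 = 1004.5 g.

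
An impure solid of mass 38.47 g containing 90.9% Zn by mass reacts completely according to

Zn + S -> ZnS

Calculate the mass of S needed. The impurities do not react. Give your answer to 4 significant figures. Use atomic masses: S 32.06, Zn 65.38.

17.15 g

Mass of pure Zn = 38.47 g × 0.909 = 34.969 g.
M(Zn) = 65.38 g/mol.
M(S) = 32.06 g/mol.
n(Zn) = 34.969 g / 65.38 g/mol = 0.53486 mol.
From the equation the Zn:S mole ratio is 1:1, so n(S) = 0.53486 × 1/1 = 0.53486 mol.
Mass of S = 0.53486 mol × 32.06 g/mol = 17.148 g.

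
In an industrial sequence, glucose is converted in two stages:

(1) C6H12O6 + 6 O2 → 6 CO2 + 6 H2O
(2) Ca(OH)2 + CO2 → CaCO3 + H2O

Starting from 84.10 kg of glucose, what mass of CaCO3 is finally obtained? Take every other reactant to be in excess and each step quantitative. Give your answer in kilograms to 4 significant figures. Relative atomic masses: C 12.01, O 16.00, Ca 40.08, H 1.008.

M(C6H12O6) = 6(12.01) + 12(1.008) + 6(16.00) = 180.156 g/mol.
M(CaCO3) = 40.08 + 12.01 + 3(16.00) = 100.09 g/mol.
84.10 kg = 84100 g.
n(C6H12O6) = 84100 / 180.156 = 466.82 mol.
Step 1 gives a 1:6 ratio of C6H12O6 to CO2, so n(CO2) = 2800.9 mol.
In step 2 the CO2:CaCO3 ratio is 1:1, so n(CaCO3) = 2800.9 mol.
Mass of CaCO3 = 2800.9 × 100.09 = 280340 g = 280.3 kg.

280.3 kg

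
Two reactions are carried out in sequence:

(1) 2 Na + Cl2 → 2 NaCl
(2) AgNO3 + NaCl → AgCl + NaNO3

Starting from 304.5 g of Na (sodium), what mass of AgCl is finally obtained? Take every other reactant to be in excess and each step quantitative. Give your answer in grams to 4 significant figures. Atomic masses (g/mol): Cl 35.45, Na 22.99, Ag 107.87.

M(Na) = 22.99 g/mol.
M(AgCl) = 107.87 + 35.45 = 143.32 g/mol.
n(Na) = 304.50 / 22.99 = 13.245 mol.
Step 1 gives a 2:2 ratio of Na to NaCl, so n(NaCl) = 13.245 mol.
In step 2 the NaCl:AgCl ratio is 1:1, so n(AgCl) = 13.245 mol.
Mass of AgCl = 13.245 × 143.32 = 1898.3 g.

1898 g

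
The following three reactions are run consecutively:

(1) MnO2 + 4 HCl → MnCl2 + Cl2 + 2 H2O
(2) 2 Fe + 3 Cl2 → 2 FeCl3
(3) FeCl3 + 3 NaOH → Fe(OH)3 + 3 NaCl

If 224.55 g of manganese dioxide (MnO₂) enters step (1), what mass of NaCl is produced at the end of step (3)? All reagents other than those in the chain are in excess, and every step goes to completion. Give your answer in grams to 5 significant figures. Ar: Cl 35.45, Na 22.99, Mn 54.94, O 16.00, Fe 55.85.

301.88 g

M(MnO2) = 54.94 + 2(16.00) = 86.94 g/mol.
M(NaCl) = 22.99 + 35.45 = 58.44 g/mol.
n(MnO2) = 224.55 / 86.94 = 2.58282 mol.
Reaction (1): MnO2→Cl2 ratio 1:1 ⇒ n(Cl2) = 2.58282 mol.
Reaction (2): Cl2→FeCl3 ratio 3:2 ⇒ n(FeCl3) = 1.72188 mol.
Reaction (3): FeCl3→NaCl ratio 1:3 ⇒ n(NaCl) = 5.16563 mol.
Mass of NaCl = 5.16563 × 58.44 = 301.880 g.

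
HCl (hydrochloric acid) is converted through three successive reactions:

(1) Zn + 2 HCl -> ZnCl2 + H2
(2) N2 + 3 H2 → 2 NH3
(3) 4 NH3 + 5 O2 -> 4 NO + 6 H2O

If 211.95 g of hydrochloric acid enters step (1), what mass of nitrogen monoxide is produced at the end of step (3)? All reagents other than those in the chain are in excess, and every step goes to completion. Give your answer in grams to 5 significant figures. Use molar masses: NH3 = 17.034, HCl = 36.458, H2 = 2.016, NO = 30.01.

58.155 g

n(HCl) = 211.95 / 36.458 = 5.81354 mol.
Reaction (1): HCl→H2 ratio 2:1 ⇒ n(H2) = 2.90677 mol.
Reaction (2): H2→NH3 ratio 3:2 ⇒ n(NH3) = 1.93785 mol.
Reaction (3): NH3→NO ratio 4:4 ⇒ n(NO) = 1.93785 mol.
Mass of NO = 1.93785 × 30.01 = 58.1548 g.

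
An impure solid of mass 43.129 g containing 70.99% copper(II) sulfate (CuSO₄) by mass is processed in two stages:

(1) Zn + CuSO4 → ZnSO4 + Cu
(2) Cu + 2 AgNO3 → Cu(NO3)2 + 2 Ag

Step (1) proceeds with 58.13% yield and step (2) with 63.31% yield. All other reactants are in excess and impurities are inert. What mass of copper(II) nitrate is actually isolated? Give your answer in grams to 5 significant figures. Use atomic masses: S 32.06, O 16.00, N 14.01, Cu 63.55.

Pure CuSO4 = 43.129 × 0.7099 = 30.6173 g.
M(CuSO4) = 63.55 + 32.06 + 4(16.00) = 159.61 g/mol.
M(Cu(NO3)2) = 63.55 + 2(14.01) + 6(16.00) = 187.57 g/mol.
n(CuSO4) = 30.6173 / 159.61 = 0.191826 mol.
Step 1 (CuSO4:Cu = 1:1): theoretical n(Cu) = 0.191826 mol; at 58.13% yield, n(Cu) = 0.111508 mol.
Step 2 (Cu:Cu(NO3)2 = 1:1): theoretical n(Cu(NO3)2) = 0.111508 mol, so theoretical mass = 0.111508 × 187.57 = 20.9156 g.
At 63.31% yield, actual mass of Cu(NO3)2 = 20.9156 × 0.6331 = 13.2417 g.

13.242 g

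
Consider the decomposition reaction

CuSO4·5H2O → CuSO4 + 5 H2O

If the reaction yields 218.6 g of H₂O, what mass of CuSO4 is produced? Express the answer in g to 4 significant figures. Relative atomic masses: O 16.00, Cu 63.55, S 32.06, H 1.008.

M(H2O) = 2(1.008) + 16.00 = 18.016 g/mol.
M(CuSO4) = 63.55 + 32.06 + 4(16.00) = 159.61 g/mol.
n(H2O) = 218.60 g / 18.016 g/mol = 12.134 mol.
From the equation the H2O:CuSO4 mole ratio is 5:1, so n(CuSO4) = 12.134 × 1/5 = 2.4267 mol.
Mass of CuSO4 = 2.4267 mol × 159.61 g/mol = 387.33 g.

387.3 g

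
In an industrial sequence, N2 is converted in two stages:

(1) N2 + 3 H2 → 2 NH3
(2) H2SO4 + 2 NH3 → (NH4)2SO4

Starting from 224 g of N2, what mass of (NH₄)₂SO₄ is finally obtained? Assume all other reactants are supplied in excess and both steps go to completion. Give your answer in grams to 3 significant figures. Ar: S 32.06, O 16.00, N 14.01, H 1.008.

1060 g

M(N2) = 2(14.01) = 28.02 g/mol.
M((NH4)2SO4) = 2(14.01) + 8(1.008) + 32.06 + 4(16.00) = 132.144 g/mol.
n(N2) = 224.0 / 28.02 = 7.994 mol.
Step 1 gives a 1:2 ratio of N2 to NH3, so n(NH3) = 15.99 mol.
In step 2 the NH3:(NH4)2SO4 ratio is 2:1, so n((NH4)2SO4) = 7.994 mol.
Mass of (NH4)2SO4 = 7.994 × 132.144 = 1056 g.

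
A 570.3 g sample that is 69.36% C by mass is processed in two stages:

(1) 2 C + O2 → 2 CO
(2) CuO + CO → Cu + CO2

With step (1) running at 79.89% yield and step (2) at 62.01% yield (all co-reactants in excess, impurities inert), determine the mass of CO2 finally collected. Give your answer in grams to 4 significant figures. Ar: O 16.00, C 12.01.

Pure C = 570.3 × 0.6936 = 395.56 g.
M(C) = 12.01 g/mol.
M(CO2) = 12.01 + 2(16.00) = 44.01 g/mol.
n(C) = 395.56 / 12.01 = 32.936 mol.
Step 1 (C:CO = 2:2): theoretical n(CO) = 32.936 mol; at 79.89% yield, n(CO) = 26.312 mol.
Step 2 (CO:CO2 = 1:1): theoretical n(CO2) = 26.312 mol, so theoretical mass = 26.312 × 44.01 = 1158.0 g.
At 62.01% yield, actual mass of CO2 = 1158.0 × 0.6201 = 718.08 g.

718.1 g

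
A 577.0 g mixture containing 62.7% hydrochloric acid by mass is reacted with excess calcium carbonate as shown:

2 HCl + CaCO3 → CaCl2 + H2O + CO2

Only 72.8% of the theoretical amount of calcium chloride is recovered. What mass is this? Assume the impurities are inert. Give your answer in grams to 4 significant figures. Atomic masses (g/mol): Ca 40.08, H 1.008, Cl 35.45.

Pure HCl available = 577.0 g × 0.627 = 361.78 g.
M(HCl) = 1.008 + 35.45 = 36.458 g/mol.
M(CaCl2) = 40.08 + 2(35.45) = 110.98 g/mol.
n(HCl) = 361.78 g / 36.458 g/mol = 9.9232 mol.
From the equation the HCl:CaCl2 mole ratio is 2:1, so n(CaCl2) = 9.9232 × 1/2 = 4.9616 mol.
Mass of CaCl2 = 4.9616 mol × 110.98 g/mol = 550.64 g.
Actual mass collected = 550.64 g × 0.728 = 400.86 g.

400.9 g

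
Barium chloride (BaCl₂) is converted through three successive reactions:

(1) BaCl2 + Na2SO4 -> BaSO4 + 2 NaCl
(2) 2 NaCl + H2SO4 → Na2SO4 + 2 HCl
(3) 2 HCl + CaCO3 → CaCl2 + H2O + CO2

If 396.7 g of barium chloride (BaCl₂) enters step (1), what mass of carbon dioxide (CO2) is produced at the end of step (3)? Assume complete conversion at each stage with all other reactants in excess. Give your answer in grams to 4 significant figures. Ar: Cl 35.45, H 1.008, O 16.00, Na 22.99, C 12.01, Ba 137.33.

M(BaCl2) = 137.33 + 2(35.45) = 208.23 g/mol.
M(CO2) = 12.01 + 2(16.00) = 44.01 g/mol.
n(BaCl2) = 396.7 / 208.23 = 1.9051 mol.
Reaction (1): BaCl2→NaCl ratio 1:2 ⇒ n(NaCl) = 3.8102 mol.
Reaction (2): NaCl→HCl ratio 2:2 ⇒ n(HCl) = 3.8102 mol.
Reaction (3): HCl→CO2 ratio 2:1 ⇒ n(CO2) = 1.9051 mol.
Mass of CO2 = 1.9051 × 44.01 = 83.844 g.

83.84 g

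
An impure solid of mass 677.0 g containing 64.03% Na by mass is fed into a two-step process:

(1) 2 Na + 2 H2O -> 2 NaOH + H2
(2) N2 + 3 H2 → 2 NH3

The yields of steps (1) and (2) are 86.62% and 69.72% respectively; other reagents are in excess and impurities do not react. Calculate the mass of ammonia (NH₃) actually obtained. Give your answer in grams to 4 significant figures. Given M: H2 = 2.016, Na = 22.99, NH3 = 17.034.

64.66 g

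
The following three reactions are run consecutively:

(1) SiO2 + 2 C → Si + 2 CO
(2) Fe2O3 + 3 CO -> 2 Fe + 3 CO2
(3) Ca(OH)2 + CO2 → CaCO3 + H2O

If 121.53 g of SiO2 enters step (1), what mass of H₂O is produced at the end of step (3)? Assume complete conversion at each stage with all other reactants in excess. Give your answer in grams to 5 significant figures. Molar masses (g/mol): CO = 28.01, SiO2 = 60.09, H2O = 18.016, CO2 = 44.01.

72.874 g

n(SiO2) = 121.53 / 60.09 = 2.02247 mol.
Reaction (1): SiO2→CO ratio 1:2 ⇒ n(CO) = 4.04493 mol.
Reaction (2): CO→CO2 ratio 3:3 ⇒ n(CO2) = 4.04493 mol.
Reaction (3): CO2→H2O ratio 1:1 ⇒ n(H2O) = 4.04493 mol.
Mass of H2O = 4.04493 × 18.016 = 72.8735 g.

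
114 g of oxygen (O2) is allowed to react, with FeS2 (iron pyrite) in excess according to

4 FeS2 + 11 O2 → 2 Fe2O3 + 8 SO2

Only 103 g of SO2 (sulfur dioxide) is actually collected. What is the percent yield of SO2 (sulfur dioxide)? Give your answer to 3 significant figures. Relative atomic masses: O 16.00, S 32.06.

62.1 %

M(O2) = 2(16.00) = 32.00 g/mol.
M(SO2) = 32.06 + 2(16.00) = 64.06 g/mol.
n(O2) = 114.0 g / 32.00 g/mol = 3.562 mol.
From the equation the O2:SO2 mole ratio is 11:8, so n(SO2) = 3.562 × 8/11 = 2.591 mol.
Mass of SO2 = 2.591 mol × 64.06 g/mol = 166.0 g.
This is the theoretical yield. Percent yield = 103 g / 166.0 g × 100% = 62.06%.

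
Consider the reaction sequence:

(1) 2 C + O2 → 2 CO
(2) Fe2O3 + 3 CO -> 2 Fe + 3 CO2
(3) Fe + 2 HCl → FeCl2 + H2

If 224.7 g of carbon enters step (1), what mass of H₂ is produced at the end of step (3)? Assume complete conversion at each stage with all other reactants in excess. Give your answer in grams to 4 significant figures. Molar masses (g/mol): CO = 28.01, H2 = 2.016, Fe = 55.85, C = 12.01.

n(C) = 224.7 / 12.01 = 18.709 mol.
Reaction (1): C→CO ratio 2:2 ⇒ n(CO) = 18.709 mol.
Reaction (2): CO→Fe ratio 3:2 ⇒ n(Fe) = 12.473 mol.
Reaction (3): Fe→H2 ratio 1:1 ⇒ n(H2) = 12.473 mol.
Mass of H2 = 12.473 × 2.016 = 25.145 g.

25.15 g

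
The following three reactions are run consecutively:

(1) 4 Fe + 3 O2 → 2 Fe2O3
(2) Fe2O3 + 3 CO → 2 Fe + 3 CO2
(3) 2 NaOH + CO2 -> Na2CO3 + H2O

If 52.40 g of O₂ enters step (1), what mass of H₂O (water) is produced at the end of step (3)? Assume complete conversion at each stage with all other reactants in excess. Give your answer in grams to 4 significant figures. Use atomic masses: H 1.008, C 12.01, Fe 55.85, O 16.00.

M(O2) = 2(16.00) = 32.00 g/mol.
M(H2O) = 2(1.008) + 16.00 = 18.016 g/mol.
n(O2) = 52.40 / 32.00 = 1.6375 mol.
Reaction (1): O2→Fe2O3 ratio 3:2 ⇒ n(Fe2O3) = 1.0917 mol.
Reaction (2): Fe2O3→CO2 ratio 1:3 ⇒ n(CO2) = 3.2750 mol.
Reaction (3): CO2→H2O ratio 1:1 ⇒ n(H2O) = 3.2750 mol.
Mass of H2O = 3.2750 × 18.016 = 59.002 g.

59.00 g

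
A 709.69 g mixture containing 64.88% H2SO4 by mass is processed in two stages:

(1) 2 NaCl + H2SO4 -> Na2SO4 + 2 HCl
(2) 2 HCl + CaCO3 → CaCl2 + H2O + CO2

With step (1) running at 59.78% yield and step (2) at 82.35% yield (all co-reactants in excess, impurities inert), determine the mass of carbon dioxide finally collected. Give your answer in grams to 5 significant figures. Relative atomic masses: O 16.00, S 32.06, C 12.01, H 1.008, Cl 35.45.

Pure H2SO4 = 709.69 × 0.6488 = 460.447 g.
M(H2SO4) = 2(1.008) + 32.06 + 4(16.00) = 98.076 g/mol.
M(CO2) = 12.01 + 2(16.00) = 44.01 g/mol.
n(H2SO4) = 460.447 / 98.076 = 4.69480 mol.
Step 1 (H2SO4:HCl = 1:2): theoretical n(HCl) = 9.38959 mol; at 59.78% yield, n(HCl) = 5.61310 mol.
Step 2 (HCl:CO2 = 2:1): theoretical n(CO2) = 2.80655 mol, so theoretical mass = 2.80655 × 44.01 = 123.516 g.
At 82.35% yield, actual mass of CO2 = 123.516 × 0.8235 = 101.716 g.

101.72 g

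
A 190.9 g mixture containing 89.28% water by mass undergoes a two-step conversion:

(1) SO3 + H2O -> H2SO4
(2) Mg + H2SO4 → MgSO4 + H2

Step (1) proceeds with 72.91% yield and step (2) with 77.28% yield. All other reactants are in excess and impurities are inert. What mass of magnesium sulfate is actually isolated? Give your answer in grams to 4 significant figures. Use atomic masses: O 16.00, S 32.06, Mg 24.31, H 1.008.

641.6 g

Pure H2O = 190.9 × 0.8928 = 170.44 g.
M(H2O) = 2(1.008) + 16.00 = 18.016 g/mol.
M(MgSO4) = 24.31 + 32.06 + 4(16.00) = 120.37 g/mol.
n(H2O) = 170.44 / 18.016 = 9.4602 mol.
Step 1 (H2O:H2SO4 = 1:1): theoretical n(H2SO4) = 9.4602 mol; at 72.91% yield, n(H2SO4) = 6.8975 mol.
Step 2 (H2SO4:MgSO4 = 1:1): theoretical n(MgSO4) = 6.8975 mol, so theoretical mass = 6.8975 × 120.37 = 830.25 g.
At 77.28% yield, actual mass of MgSO4 = 830.25 × 0.7728 = 641.61 g.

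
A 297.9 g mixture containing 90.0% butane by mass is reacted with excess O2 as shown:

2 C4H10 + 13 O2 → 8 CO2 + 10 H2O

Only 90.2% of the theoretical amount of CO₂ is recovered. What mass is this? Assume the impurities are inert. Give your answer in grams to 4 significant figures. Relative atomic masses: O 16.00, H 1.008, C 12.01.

Pure C4H10 available = 297.9 g × 0.900 = 268.11 g.
M(C4H10) = 4(12.01) + 10(1.008) = 58.12 g/mol.
M(CO2) = 12.01 + 2(16.00) = 44.01 g/mol.
n(C4H10) = 268.11 g / 58.12 g/mol = 4.6130 mol.
From the equation the C4H10:CO2 mole ratio is 2:8, so n(CO2) = 4.6130 × 8/2 = 18.452 mol.
Mass of CO2 = 18.452 mol × 44.01 g/mol = 812.08 g.
Actual mass collected = 812.08 g × 0.902 = 732.50 g.

732.5 g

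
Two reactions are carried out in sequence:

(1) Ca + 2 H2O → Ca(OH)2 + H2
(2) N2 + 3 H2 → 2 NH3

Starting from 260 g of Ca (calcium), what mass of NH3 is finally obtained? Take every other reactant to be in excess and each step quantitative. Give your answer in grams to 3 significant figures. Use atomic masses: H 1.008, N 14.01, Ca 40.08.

73.7 g

M(Ca) = 40.08 g/mol.
M(NH3) = 14.01 + 3(1.008) = 17.034 g/mol.
n(Ca) = 260.0 / 40.08 = 6.487 mol.
Step 1 gives a 1:1 ratio of Ca to H2, so n(H2) = 6.487 mol.
In step 2 the H2:NH3 ratio is 3:2, so n(NH3) = 4.325 mol.
Mass of NH3 = 4.325 × 17.034 = 73.67 g.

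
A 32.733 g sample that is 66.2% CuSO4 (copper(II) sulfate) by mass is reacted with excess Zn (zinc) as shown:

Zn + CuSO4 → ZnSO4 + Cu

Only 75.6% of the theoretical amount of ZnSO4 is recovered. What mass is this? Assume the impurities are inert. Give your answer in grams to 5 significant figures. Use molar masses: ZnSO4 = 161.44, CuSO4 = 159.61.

16.570 g

Pure CuSO4 available = 32.733 g × 0.662 = 21.6692 g.
n(CuSO4) = 21.6692 g / 159.61 g/mol = 0.135764 mol.
From the equation the CuSO4:ZnSO4 mole ratio is 1:1, so n(ZnSO4) = 0.135764 × 1/1 = 0.135764 mol.
Mass of ZnSO4 = 0.135764 mol × 161.44 g/mol = 21.9177 g.
Actual mass collected = 21.9177 g × 0.756 = 16.5698 g.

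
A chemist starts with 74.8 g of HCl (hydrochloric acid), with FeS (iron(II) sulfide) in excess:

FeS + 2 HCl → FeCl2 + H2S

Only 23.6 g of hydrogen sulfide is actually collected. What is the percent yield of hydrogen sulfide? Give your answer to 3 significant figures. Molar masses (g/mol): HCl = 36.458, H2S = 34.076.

n(HCl) = 74.80 g / 36.458 g/mol = 2.052 mol.
From the equation the HCl:H2S mole ratio is 2:1, so n(H2S) = 2.052 × 1/2 = 1.026 mol.
Mass of H2S = 1.026 mol × 34.076 g/mol = 34.96 g.
This is the theoretical yield. Percent yield = 23.6 g / 34.96 g × 100% = 67.51%.

67.5 %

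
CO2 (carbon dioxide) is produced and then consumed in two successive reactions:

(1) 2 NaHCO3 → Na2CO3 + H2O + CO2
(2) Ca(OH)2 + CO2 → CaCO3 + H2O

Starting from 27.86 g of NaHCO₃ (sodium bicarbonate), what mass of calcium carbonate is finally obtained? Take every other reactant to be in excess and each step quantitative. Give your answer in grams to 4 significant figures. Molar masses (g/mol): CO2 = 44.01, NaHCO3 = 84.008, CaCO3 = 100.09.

16.60 g

n(NaHCO3) = 27.860 / 84.008 = 0.33164 mol.
Step 1 gives a 2:1 ratio of NaHCO3 to CO2, so n(CO2) = 0.16582 mol.
In step 2 the CO2:CaCO3 ratio is 1:1, so n(CaCO3) = 0.16582 mol.
Mass of CaCO3 = 0.16582 × 100.09 = 16.597 g.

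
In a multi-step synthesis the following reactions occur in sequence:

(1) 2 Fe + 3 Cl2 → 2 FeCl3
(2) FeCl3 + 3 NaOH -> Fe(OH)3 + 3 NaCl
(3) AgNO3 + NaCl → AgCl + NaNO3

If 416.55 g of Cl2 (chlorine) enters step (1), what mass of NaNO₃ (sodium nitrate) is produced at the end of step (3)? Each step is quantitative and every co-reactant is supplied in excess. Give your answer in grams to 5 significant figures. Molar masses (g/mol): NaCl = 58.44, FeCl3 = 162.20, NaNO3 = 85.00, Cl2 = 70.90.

998.78 g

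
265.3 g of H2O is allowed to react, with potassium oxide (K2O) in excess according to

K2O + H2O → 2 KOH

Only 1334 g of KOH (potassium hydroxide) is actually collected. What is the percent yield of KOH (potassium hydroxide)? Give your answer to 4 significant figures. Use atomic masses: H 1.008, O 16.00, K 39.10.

80.73 %

M(H2O) = 2(1.008) + 16.00 = 18.016 g/mol.
M(KOH) = 39.10 + 16.00 + 1.008 = 56.108 g/mol.
n(H2O) = 265.30 g / 18.016 g/mol = 14.726 mol.
From the equation the H2O:KOH mole ratio is 1:2, so n(KOH) = 14.726 × 2/1 = 29.452 mol.
Mass of KOH = 29.452 mol × 56.108 g/mol = 1652.5 g.
This is the theoretical yield. Percent yield = 1334 g / 1652.5 g × 100% = 80.728%.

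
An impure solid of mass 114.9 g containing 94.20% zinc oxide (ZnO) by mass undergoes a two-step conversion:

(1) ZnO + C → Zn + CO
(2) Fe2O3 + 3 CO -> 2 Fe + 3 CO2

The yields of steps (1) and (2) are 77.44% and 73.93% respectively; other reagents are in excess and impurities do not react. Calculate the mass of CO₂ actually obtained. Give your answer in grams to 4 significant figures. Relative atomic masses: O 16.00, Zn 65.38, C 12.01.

Pure ZnO = 114.9 × 0.9420 = 108.24 g.
M(ZnO) = 65.38 + 16.00 = 81.38 g/mol.
M(CO2) = 12.01 + 2(16.00) = 44.01 g/mol.
n(ZnO) = 108.24 / 81.38 = 1.3300 mol.
Step 1 (ZnO:CO = 1:1): theoretical n(CO) = 1.3300 mol; at 77.44% yield, n(CO) = 1.0300 mol.
Step 2 (CO:CO2 = 3:3): theoretical n(CO2) = 1.0300 mol, so theoretical mass = 1.0300 × 44.01 = 45.328 g.
At 73.93% yield, actual mass of CO2 = 45.328 × 0.7393 = 33.511 g.

33.51 g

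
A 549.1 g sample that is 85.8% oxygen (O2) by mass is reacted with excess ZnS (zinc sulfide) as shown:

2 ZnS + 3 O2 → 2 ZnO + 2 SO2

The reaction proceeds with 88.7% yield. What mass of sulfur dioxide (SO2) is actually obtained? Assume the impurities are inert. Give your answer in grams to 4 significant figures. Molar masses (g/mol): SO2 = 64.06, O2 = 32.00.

557.7 g

Pure O2 available = 549.1 g × 0.858 = 471.13 g.
n(O2) = 471.13 g / 32.00 g/mol = 14.723 mol.
From the equation the O2:SO2 mole ratio is 3:2, so n(SO2) = 14.723 × 2/3 = 9.8152 mol.
Mass of SO2 = 9.8152 mol × 64.06 g/mol = 628.76 g.
Actual mass collected = 628.76 g × 0.887 = 557.71 g.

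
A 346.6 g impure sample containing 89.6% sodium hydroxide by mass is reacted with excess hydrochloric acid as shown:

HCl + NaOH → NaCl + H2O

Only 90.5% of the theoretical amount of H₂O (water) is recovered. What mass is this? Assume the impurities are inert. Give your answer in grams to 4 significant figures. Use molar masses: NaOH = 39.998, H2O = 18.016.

Pure NaOH available = 346.6 g × 0.896 = 310.55 g.
n(NaOH) = 310.55 g / 39.998 g/mol = 7.7642 mol.
From the equation the NaOH:H2O mole ratio is 1:1, so n(H2O) = 7.7642 × 1/1 = 7.7642 mol.
Mass of H2O = 7.7642 mol × 18.016 g/mol = 139.88 g.
Actual mass collected = 139.88 g × 0.905 = 126.59 g.

126.6 g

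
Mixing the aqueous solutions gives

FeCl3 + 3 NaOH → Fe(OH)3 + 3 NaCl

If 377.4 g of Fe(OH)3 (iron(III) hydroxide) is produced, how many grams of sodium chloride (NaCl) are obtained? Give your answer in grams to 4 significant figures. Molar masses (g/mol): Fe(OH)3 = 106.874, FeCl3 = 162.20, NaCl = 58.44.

619.1 g

n(Fe(OH)3) = 377.40 g / 106.874 g/mol = 3.5313 mol.
From the equation the Fe(OH)3:NaCl mole ratio is 1:3, so n(NaCl) = 3.5313 × 3/1 = 10.594 mol.
Mass of NaCl = 10.594 mol × 58.44 g/mol = 619.10 g.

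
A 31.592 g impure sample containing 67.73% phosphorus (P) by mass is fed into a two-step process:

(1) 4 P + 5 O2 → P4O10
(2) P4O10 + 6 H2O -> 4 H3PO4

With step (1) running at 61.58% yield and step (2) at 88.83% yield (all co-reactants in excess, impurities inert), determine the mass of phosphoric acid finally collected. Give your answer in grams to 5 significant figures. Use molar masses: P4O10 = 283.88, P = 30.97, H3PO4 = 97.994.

37.035 g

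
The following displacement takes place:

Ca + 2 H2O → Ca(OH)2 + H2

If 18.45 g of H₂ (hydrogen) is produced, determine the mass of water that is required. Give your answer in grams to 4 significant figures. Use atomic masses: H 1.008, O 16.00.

M(H2) = 2(1.008) = 2.016 g/mol.
M(H2O) = 2(1.008) + 16.00 = 18.016 g/mol.
n(H2) = 18.450 g / 2.016 g/mol = 9.1518 mol.
From the equation the H2:H2O mole ratio is 1:2, so n(H2O) = 9.1518 × 2/1 = 18.304 mol.
Mass of H2O = 18.304 mol × 18.016 g/mol = 329.76 g.

329.8 g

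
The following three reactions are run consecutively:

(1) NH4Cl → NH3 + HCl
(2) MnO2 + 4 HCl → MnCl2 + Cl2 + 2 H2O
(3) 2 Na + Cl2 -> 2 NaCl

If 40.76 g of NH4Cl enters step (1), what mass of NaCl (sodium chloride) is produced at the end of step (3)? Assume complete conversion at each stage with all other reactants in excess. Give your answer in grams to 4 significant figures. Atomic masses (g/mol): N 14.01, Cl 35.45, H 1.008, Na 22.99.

M(NH4Cl) = 14.01 + 4(1.008) + 35.45 = 53.492 g/mol.
M(NaCl) = 22.99 + 35.45 = 58.44 g/mol.
n(NH4Cl) = 40.76 / 53.492 = 0.76198 mol.
Reaction (1): NH4Cl→HCl ratio 1:1 ⇒ n(HCl) = 0.76198 mol.
Reaction (2): HCl→Cl2 ratio 4:1 ⇒ n(Cl2) = 0.19050 mol.
Reaction (3): Cl2→NaCl ratio 1:2 ⇒ n(NaCl) = 0.38099 mol.
Mass of NaCl = 0.38099 × 58.44 = 22.265 g.

22.27 g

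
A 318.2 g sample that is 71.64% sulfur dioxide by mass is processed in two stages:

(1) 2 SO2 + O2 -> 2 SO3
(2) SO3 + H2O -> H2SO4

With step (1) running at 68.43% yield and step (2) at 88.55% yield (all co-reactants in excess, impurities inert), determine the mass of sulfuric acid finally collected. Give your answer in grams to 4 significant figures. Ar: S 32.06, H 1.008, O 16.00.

211.5 g

Pure SO2 = 318.2 × 0.7164 = 227.96 g.
M(SO2) = 32.06 + 2(16.00) = 64.06 g/mol.
M(H2SO4) = 2(1.008) + 32.06 + 4(16.00) = 98.076 g/mol.
n(SO2) = 227.96 / 64.06 = 3.5585 mol.
Step 1 (SO2:SO3 = 2:2): theoretical n(SO3) = 3.5585 mol; at 68.43% yield, n(SO3) = 2.4351 mol.
Step 2 (SO3:H2SO4 = 1:1): theoretical n(H2SO4) = 2.4351 mol, so theoretical mass = 2.4351 × 98.076 = 238.82 g.
At 88.55% yield, actual mass of H2SO4 = 238.82 × 0.8855 = 211.48 g.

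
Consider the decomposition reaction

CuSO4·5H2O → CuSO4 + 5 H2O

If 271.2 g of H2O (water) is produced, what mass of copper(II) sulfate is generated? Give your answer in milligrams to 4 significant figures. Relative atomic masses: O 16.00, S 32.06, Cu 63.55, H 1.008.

480500 mg

M(H2O) = 2(1.008) + 16.00 = 18.016 g/mol.
M(CuSO4) = 63.55 + 32.06 + 4(16.00) = 159.61 g/mol.
n(H2O) = 271.20 g / 18.016 g/mol = 15.053 mol.
From the equation the H2O:CuSO4 mole ratio is 5:1, so n(CuSO4) = 15.053 × 1/5 = 3.0107 mol.
Mass of CuSO4 = 3.0107 mol × 159.61 g/mol = 480.53 g.
Converting to mg: 480.53 g = 480500 mg.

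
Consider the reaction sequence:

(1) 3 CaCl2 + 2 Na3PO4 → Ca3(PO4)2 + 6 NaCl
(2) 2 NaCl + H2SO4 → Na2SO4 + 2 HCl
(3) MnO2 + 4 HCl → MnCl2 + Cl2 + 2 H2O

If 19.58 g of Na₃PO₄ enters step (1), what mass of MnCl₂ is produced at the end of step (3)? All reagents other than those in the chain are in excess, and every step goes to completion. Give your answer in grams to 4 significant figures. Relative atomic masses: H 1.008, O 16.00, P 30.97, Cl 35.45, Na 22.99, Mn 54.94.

M(Na3PO4) = 3(22.99) + 30.97 + 4(16.00) = 163.94 g/mol.
M(MnCl2) = 54.94 + 2(35.45) = 125.84 g/mol.
n(Na3PO4) = 19.58 / 163.94 = 0.11943 mol.
Reaction (1): Na3PO4→NaCl ratio 2:6 ⇒ n(NaCl) = 0.35830 mol.
Reaction (2): NaCl→HCl ratio 2:2 ⇒ n(HCl) = 0.35830 mol.
Reaction (3): HCl→MnCl2 ratio 4:1 ⇒ n(MnCl2) = 0.089575 mol.
Mass of MnCl2 = 0.089575 × 125.84 = 11.272 g.

11.27 g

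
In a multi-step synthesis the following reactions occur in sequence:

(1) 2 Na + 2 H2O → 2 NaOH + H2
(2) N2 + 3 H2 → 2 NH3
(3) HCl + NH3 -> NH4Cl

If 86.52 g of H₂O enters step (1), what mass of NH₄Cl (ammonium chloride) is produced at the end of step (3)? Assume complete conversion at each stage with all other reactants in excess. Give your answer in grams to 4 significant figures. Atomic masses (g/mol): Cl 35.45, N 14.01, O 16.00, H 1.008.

85.63 g

M(H2O) = 2(1.008) + 16.00 = 18.016 g/mol.
M(NH4Cl) = 14.01 + 4(1.008) + 35.45 = 53.492 g/mol.
n(H2O) = 86.52 / 18.016 = 4.8024 mol.
Reaction (1): H2O→H2 ratio 2:1 ⇒ n(H2) = 2.4012 mol.
Reaction (2): H2→NH3 ratio 3:2 ⇒ n(NH3) = 1.6008 mol.
Reaction (3): NH3→NH4Cl ratio 1:1 ⇒ n(NH4Cl) = 1.6008 mol.
Mass of NH4Cl = 1.6008 × 53.492 = 85.630 g.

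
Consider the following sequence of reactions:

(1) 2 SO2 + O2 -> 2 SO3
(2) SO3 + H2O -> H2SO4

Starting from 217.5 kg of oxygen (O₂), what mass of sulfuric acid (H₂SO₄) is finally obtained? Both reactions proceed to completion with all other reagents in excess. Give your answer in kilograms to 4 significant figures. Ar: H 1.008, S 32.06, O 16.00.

1333 kg

M(O2) = 2(16.00) = 32.00 g/mol.
M(H2SO4) = 2(1.008) + 32.06 + 4(16.00) = 98.076 g/mol.
217.5 kg = 217500 g.
n(O2) = 217500 / 32.00 = 6796.9 mol.
Step 1 gives a 1:2 ratio of O2 to SO3, so n(SO3) = 13594 mol.
In step 2 the SO3:H2SO4 ratio is 1:1, so n(H2SO4) = 13594 mol.
Mass of H2SO4 = 13594 × 98.076 = 1.3332 × 10^6 g = 1333 kg.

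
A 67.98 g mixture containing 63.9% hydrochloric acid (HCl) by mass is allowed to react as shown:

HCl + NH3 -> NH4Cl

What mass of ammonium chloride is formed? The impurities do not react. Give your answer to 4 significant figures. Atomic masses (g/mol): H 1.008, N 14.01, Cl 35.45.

Mass of pure HCl = 67.98 g × 0.639 = 43.439 g.
M(HCl) = 1.008 + 35.45 = 36.458 g/mol.
M(NH4Cl) = 14.01 + 4(1.008) + 35.45 = 53.492 g/mol.
n(HCl) = 43.439 g / 36.458 g/mol = 1.1915 mol.
From the equation the HCl:NH4Cl mole ratio is 1:1, so n(NH4Cl) = 1.1915 × 1/1 = 1.1915 mol.
Mass of NH4Cl = 1.1915 mol × 53.492 g/mol = 63.735 g.

63.74 g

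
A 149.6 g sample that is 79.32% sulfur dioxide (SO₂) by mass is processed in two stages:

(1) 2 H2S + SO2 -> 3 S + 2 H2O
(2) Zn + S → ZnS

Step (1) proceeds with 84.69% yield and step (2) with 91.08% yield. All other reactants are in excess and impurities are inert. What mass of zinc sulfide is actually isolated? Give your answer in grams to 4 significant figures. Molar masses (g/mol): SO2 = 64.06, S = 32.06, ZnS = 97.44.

417.7 g

Pure SO2 = 149.6 × 0.7932 = 118.66 g.
n(SO2) = 118.66 / 64.06 = 1.8524 mol.
Step 1 (SO2:S = 1:3): theoretical n(S) = 5.5571 mol; at 84.69% yield, n(S) = 4.7063 mol.
Step 2 (S:ZnS = 1:1): theoretical n(ZnS) = 4.7063 mol, so theoretical mass = 4.7063 × 97.44 = 458.58 g.
At 91.08% yield, actual mass of ZnS = 458.58 × 0.9108 = 417.68 g.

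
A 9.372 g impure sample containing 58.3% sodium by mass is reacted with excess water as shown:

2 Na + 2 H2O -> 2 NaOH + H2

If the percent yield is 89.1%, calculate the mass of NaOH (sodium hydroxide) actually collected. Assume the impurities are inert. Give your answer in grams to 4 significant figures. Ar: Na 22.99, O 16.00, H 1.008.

Pure Na available = 9.372 g × 0.583 = 5.4639 g.
M(Na) = 22.99 g/mol.
M(NaOH) = 22.99 + 16.00 + 1.008 = 39.998 g/mol.
n(Na) = 5.4639 g / 22.99 g/mol = 0.23766 mol.
From the equation the Na:NaOH mole ratio is 2:2, so n(NaOH) = 0.23766 × 2/2 = 0.23766 mol.
Mass of NaOH = 0.23766 mol × 39.998 g/mol = 9.5061 g.
Actual mass collected = 9.5061 g × 0.891 = 8.4699 g.

8.470 g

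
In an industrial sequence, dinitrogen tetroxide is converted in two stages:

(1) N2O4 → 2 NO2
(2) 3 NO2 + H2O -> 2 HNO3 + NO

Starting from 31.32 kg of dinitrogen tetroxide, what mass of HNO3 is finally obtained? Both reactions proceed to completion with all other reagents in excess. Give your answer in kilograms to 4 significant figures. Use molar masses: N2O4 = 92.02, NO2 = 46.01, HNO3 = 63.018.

28.60 kg

31.32 kg = 31320 g.
n(N2O4) = 31320 / 92.02 = 340.36 mol.
Step 1 gives a 1:2 ratio of N2O4 to NO2, so n(NO2) = 680.72 mol.
In step 2 the NO2:HNO3 ratio is 3:2, so n(HNO3) = 453.81 mol.
Mass of HNO3 = 453.81 × 63.018 = 28598 g = 28.60 kg.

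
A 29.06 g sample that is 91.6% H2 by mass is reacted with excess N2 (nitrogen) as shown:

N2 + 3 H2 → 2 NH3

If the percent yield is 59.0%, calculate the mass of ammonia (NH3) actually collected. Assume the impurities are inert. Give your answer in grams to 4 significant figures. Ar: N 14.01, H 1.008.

Pure H2 available = 29.06 g × 0.916 = 26.619 g.
M(H2) = 2(1.008) = 2.016 g/mol.
M(NH3) = 14.01 + 3(1.008) = 17.034 g/mol.
n(H2) = 26.619 g / 2.016 g/mol = 13.204 mol.
From the equation the H2:NH3 mole ratio is 3:2, so n(NH3) = 13.204 × 2/3 = 8.8026 mol.
Mass of NH3 = 8.8026 mol × 17.034 g/mol = 149.94 g.
Actual mass collected = 149.94 g × 0.590 = 88.466 g.

88.47 g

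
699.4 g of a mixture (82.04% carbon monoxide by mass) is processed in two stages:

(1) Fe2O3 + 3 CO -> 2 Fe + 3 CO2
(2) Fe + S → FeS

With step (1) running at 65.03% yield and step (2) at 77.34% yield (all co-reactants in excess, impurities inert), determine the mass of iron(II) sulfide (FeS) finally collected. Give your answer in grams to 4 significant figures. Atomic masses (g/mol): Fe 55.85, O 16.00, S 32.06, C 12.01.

603.8 g

Pure CO = 699.4 × 0.8204 = 573.79 g.
M(CO) = 12.01 + 16.00 = 28.01 g/mol.
M(FeS) = 55.85 + 32.06 = 87.91 g/mol.
n(CO) = 573.79 / 28.01 = 20.485 mol.
Step 1 (CO:Fe = 3:2): theoretical n(Fe) = 13.657 mol; at 65.03% yield, n(Fe) = 8.8810 mol.
Step 2 (Fe:FeS = 1:1): theoretical n(FeS) = 8.8810 mol, so theoretical mass = 8.8810 × 87.91 = 780.73 g.
At 77.34% yield, actual mass of FeS = 780.73 × 0.7734 = 603.81 g.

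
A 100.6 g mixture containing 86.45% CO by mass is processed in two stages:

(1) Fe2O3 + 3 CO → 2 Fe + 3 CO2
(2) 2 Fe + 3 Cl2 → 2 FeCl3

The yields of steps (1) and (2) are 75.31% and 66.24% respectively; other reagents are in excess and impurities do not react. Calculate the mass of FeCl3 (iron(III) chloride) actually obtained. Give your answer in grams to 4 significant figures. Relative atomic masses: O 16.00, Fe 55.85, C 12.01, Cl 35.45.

167.5 g

Pure CO = 100.6 × 0.8645 = 86.969 g.
M(CO) = 12.01 + 16.00 = 28.01 g/mol.
M(FeCl3) = 55.85 + 3(35.45) = 162.20 g/mol.
n(CO) = 86.969 / 28.01 = 3.1049 mol.
Step 1 (CO:Fe = 3:2): theoretical n(Fe) = 2.0699 mol; at 75.31% yield, n(Fe) = 1.5589 mol.
Step 2 (Fe:FeCl3 = 2:2): theoretical n(FeCl3) = 1.5589 mol, so theoretical mass = 1.5589 × 162.20 = 252.85 g.
At 66.24% yield, actual mass of FeCl3 = 252.85 × 0.6624 = 167.49 g.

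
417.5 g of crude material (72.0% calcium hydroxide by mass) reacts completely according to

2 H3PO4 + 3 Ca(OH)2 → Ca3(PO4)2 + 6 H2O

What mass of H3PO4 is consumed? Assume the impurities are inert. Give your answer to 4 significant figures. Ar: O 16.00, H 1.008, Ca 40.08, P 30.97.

265.0 g

Mass of pure Ca(OH)2 = 417.5 g × 0.720 = 300.60 g.
M(Ca(OH)2) = 40.08 + 2(16.00) + 2(1.008) = 74.096 g/mol.
M(H3PO4) = 3(1.008) + 30.97 + 4(16.00) = 97.994 g/mol.
n(Ca(OH)2) = 300.60 g / 74.096 g/mol = 4.0569 mol.
From the equation the Ca(OH)2:H3PO4 mole ratio is 3:2, so n(H3PO4) = 4.0569 × 2/3 = 2.7046 mol.
Mass of H3PO4 = 2.7046 mol × 97.994 g/mol = 265.03 g.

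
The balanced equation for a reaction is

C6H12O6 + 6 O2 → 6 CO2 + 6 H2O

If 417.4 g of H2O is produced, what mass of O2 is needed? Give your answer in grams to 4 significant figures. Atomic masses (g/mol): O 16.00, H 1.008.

M(H2O) = 2(1.008) + 16.00 = 18.016 g/mol.
M(O2) = 2(16.00) = 32.00 g/mol.
n(H2O) = 417.40 g / 18.016 g/mol = 23.168 mol.
From the equation the H2O:O2 mole ratio is 6:6, so n(O2) = 23.168 × 6/6 = 23.168 mol.
Mass of O2 = 23.168 mol × 32.00 g/mol = 741.39 g.

741.4 g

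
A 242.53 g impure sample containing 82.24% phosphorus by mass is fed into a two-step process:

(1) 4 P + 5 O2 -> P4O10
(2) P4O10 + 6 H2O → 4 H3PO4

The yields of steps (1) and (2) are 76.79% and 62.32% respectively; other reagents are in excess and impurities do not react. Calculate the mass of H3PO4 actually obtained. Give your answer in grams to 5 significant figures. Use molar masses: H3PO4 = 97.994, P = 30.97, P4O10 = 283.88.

Pure P = 242.53 × 0.8224 = 199.457 g.
n(P) = 199.457 / 30.97 = 6.44032 mol.
Step 1 (P:P4O10 = 4:1): theoretical n(P4O10) = 1.61008 mol; at 76.79% yield, n(P4O10) = 1.23638 mol.
Step 2 (P4O10:H3PO4 = 1:4): theoretical n(H3PO4) = 4.94552 mol, so theoretical mass = 4.94552 × 97.994 = 484.631 g.
At 62.32% yield, actual mass of H3PO4 = 484.631 × 0.6232 = 302.022 g.

302.02 g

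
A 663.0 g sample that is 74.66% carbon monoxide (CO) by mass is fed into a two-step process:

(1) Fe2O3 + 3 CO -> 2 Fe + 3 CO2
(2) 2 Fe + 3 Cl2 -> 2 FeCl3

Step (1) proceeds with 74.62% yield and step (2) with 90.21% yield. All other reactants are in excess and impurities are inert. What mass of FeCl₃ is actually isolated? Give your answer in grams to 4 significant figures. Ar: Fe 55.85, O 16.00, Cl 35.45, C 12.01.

1286 g

Pure CO = 663.0 × 0.7466 = 495.00 g.
M(CO) = 12.01 + 16.00 = 28.01 g/mol.
M(FeCl3) = 55.85 + 3(35.45) = 162.20 g/mol.
n(CO) = 495.00 / 28.01 = 17.672 mol.
Step 1 (CO:Fe = 3:2): theoretical n(Fe) = 11.781 mol; at 74.62% yield, n(Fe) = 8.7913 mol.
Step 2 (Fe:FeCl3 = 2:2): theoretical n(FeCl3) = 8.7913 mol, so theoretical mass = 8.7913 × 162.20 = 1425.9 g.
At 90.21% yield, actual mass of FeCl3 = 1425.9 × 0.9021 = 1286.3 g.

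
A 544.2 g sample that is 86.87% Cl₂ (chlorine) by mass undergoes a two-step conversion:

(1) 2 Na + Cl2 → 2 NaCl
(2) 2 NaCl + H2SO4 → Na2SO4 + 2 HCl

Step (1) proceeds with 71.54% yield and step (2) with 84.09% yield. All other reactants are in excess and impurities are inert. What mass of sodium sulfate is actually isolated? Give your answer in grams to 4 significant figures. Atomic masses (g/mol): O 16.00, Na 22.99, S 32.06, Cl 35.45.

Pure Cl2 = 544.2 × 0.8687 = 472.75 g.
M(Cl2) = 2(35.45) = 70.90 g/mol.
M(Na2SO4) = 2(22.99) + 32.06 + 4(16.00) = 142.04 g/mol.
n(Cl2) = 472.75 / 70.90 = 6.6678 mol.
Step 1 (Cl2:NaCl = 1:2): theoretical n(NaCl) = 13.336 mol; at 71.54% yield, n(NaCl) = 9.5403 mol.
Step 2 (NaCl:Na2SO4 = 2:1): theoretical n(Na2SO4) = 4.7701 mol, so theoretical mass = 4.7701 × 142.04 = 677.55 g.
At 84.09% yield, actual mass of Na2SO4 = 677.55 × 0.8409 = 569.75 g.

569.8 g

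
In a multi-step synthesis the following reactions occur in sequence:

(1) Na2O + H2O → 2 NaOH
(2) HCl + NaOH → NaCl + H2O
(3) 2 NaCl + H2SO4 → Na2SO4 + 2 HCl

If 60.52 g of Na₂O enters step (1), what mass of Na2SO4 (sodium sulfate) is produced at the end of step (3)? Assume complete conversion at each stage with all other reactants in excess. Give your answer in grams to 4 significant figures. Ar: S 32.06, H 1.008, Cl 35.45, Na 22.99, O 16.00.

138.7 g

M(Na2O) = 2(22.99) + 16.00 = 61.98 g/mol.
M(Na2SO4) = 2(22.99) + 32.06 + 4(16.00) = 142.04 g/mol.
n(Na2O) = 60.52 / 61.98 = 0.97644 mol.
Reaction (1): Na2O→NaOH ratio 1:2 ⇒ n(NaOH) = 1.9529 mol.
Reaction (2): NaOH→NaCl ratio 1:1 ⇒ n(NaCl) = 1.9529 mol.
Reaction (3): NaCl→Na2SO4 ratio 2:1 ⇒ n(Na2SO4) = 0.97644 mol.
Mass of Na2SO4 = 0.97644 × 142.04 = 138.69 g.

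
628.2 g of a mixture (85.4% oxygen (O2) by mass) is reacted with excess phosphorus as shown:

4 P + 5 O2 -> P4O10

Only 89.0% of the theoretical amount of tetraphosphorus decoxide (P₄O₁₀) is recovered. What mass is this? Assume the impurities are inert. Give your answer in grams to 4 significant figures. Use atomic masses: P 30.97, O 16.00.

847.2 g

Pure O2 available = 628.2 g × 0.854 = 536.48 g.
M(O2) = 2(16.00) = 32.00 g/mol.
M(P4O10) = 4(30.97) + 10(16.00) = 283.88 g/mol.
n(O2) = 536.48 g / 32.00 g/mol = 16.765 mol.
From the equation the O2:P4O10 mole ratio is 5:1, so n(P4O10) = 16.765 × 1/5 = 3.3530 mol.
Mass of P4O10 = 3.3530 mol × 283.88 g/mol = 951.85 g.
Actual mass collected = 951.85 g × 0.890 = 847.15 g.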